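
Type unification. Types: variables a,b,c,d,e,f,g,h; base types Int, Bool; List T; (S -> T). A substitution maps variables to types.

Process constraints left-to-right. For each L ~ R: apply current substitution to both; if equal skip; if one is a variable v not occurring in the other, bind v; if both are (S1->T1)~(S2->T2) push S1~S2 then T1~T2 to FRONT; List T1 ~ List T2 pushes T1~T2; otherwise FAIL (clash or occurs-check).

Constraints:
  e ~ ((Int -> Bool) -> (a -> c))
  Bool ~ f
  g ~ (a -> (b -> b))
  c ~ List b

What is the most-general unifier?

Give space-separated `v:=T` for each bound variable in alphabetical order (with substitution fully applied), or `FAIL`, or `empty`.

Answer: c:=List b e:=((Int -> Bool) -> (a -> List b)) f:=Bool g:=(a -> (b -> b))

Derivation:
step 1: unify e ~ ((Int -> Bool) -> (a -> c))  [subst: {-} | 3 pending]
  bind e := ((Int -> Bool) -> (a -> c))
step 2: unify Bool ~ f  [subst: {e:=((Int -> Bool) -> (a -> c))} | 2 pending]
  bind f := Bool
step 3: unify g ~ (a -> (b -> b))  [subst: {e:=((Int -> Bool) -> (a -> c)), f:=Bool} | 1 pending]
  bind g := (a -> (b -> b))
step 4: unify c ~ List b  [subst: {e:=((Int -> Bool) -> (a -> c)), f:=Bool, g:=(a -> (b -> b))} | 0 pending]
  bind c := List b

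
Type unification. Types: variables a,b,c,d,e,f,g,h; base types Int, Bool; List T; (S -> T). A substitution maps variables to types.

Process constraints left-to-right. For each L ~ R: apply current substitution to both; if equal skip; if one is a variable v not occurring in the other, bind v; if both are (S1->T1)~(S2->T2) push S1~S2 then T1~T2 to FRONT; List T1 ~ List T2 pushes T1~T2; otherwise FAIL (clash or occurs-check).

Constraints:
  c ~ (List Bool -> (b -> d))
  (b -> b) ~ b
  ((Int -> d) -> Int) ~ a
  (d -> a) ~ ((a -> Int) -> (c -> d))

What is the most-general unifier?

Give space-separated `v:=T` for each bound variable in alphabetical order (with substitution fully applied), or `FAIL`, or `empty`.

step 1: unify c ~ (List Bool -> (b -> d))  [subst: {-} | 3 pending]
  bind c := (List Bool -> (b -> d))
step 2: unify (b -> b) ~ b  [subst: {c:=(List Bool -> (b -> d))} | 2 pending]
  occurs-check fail

Answer: FAIL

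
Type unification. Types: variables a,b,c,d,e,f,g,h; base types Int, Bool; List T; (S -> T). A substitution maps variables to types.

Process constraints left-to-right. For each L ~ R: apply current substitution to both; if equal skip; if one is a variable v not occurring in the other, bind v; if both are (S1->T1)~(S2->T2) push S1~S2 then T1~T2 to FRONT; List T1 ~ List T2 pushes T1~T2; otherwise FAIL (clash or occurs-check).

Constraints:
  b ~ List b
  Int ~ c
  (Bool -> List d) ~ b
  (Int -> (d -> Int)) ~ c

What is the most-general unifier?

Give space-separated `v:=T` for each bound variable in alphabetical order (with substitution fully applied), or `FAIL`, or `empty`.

Answer: FAIL

Derivation:
step 1: unify b ~ List b  [subst: {-} | 3 pending]
  occurs-check fail: b in List b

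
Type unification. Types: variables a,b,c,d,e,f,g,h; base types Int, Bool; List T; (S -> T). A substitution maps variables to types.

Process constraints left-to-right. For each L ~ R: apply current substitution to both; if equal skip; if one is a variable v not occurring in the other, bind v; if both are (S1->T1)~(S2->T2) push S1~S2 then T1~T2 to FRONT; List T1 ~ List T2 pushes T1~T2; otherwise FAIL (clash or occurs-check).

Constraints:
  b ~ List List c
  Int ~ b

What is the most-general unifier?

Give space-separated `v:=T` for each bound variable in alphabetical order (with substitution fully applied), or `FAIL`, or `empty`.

step 1: unify b ~ List List c  [subst: {-} | 1 pending]
  bind b := List List c
step 2: unify Int ~ List List c  [subst: {b:=List List c} | 0 pending]
  clash: Int vs List List c

Answer: FAIL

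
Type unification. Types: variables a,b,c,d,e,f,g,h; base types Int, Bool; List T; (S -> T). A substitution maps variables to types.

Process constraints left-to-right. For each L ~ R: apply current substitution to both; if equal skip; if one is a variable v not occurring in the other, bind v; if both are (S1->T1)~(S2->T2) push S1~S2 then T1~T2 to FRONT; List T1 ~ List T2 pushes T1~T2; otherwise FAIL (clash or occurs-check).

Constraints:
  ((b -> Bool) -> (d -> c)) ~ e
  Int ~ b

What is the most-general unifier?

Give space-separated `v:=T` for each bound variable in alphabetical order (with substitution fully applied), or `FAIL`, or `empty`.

Answer: b:=Int e:=((Int -> Bool) -> (d -> c))

Derivation:
step 1: unify ((b -> Bool) -> (d -> c)) ~ e  [subst: {-} | 1 pending]
  bind e := ((b -> Bool) -> (d -> c))
step 2: unify Int ~ b  [subst: {e:=((b -> Bool) -> (d -> c))} | 0 pending]
  bind b := Int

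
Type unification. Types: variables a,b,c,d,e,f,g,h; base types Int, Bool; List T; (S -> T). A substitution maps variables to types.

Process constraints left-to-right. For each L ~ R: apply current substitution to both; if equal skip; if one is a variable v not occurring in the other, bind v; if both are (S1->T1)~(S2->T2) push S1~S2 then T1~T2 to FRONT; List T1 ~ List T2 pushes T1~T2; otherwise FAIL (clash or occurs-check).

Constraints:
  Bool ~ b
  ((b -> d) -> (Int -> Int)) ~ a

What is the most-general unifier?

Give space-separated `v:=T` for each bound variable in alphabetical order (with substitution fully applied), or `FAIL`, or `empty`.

Answer: a:=((Bool -> d) -> (Int -> Int)) b:=Bool

Derivation:
step 1: unify Bool ~ b  [subst: {-} | 1 pending]
  bind b := Bool
step 2: unify ((Bool -> d) -> (Int -> Int)) ~ a  [subst: {b:=Bool} | 0 pending]
  bind a := ((Bool -> d) -> (Int -> Int))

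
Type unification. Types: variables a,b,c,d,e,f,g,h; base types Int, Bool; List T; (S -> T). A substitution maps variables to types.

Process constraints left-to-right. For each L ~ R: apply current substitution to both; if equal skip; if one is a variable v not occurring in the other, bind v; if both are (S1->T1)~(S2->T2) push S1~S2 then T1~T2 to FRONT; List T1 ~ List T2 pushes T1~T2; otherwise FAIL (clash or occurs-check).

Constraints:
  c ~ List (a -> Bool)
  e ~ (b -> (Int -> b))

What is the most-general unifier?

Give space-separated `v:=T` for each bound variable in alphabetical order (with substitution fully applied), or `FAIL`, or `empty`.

step 1: unify c ~ List (a -> Bool)  [subst: {-} | 1 pending]
  bind c := List (a -> Bool)
step 2: unify e ~ (b -> (Int -> b))  [subst: {c:=List (a -> Bool)} | 0 pending]
  bind e := (b -> (Int -> b))

Answer: c:=List (a -> Bool) e:=(b -> (Int -> b))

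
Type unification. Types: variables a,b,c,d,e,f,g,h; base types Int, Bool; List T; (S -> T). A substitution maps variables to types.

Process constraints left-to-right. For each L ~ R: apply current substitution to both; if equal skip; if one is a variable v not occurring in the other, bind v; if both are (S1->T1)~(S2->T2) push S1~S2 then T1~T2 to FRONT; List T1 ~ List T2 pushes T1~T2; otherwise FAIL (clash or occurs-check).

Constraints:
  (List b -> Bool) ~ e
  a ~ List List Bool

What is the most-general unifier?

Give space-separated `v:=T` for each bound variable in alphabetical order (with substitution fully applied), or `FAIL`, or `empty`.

Answer: a:=List List Bool e:=(List b -> Bool)

Derivation:
step 1: unify (List b -> Bool) ~ e  [subst: {-} | 1 pending]
  bind e := (List b -> Bool)
step 2: unify a ~ List List Bool  [subst: {e:=(List b -> Bool)} | 0 pending]
  bind a := List List Bool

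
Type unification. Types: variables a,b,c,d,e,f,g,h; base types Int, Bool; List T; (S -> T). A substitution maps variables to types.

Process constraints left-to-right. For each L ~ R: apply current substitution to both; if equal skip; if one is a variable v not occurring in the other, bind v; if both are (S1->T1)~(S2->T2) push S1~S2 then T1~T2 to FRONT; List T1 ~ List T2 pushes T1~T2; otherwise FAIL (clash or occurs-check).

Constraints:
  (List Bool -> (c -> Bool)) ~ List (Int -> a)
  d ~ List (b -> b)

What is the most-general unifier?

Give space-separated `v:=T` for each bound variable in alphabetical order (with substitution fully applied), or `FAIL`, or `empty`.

step 1: unify (List Bool -> (c -> Bool)) ~ List (Int -> a)  [subst: {-} | 1 pending]
  clash: (List Bool -> (c -> Bool)) vs List (Int -> a)

Answer: FAIL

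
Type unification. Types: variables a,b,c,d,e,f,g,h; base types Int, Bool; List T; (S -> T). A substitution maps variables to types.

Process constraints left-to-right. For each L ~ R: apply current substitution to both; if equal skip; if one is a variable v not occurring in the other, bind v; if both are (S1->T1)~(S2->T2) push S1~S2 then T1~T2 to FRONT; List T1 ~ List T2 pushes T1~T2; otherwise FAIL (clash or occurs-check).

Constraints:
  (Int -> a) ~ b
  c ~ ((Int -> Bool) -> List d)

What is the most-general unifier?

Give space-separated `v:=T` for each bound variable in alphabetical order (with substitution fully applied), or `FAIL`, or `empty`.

step 1: unify (Int -> a) ~ b  [subst: {-} | 1 pending]
  bind b := (Int -> a)
step 2: unify c ~ ((Int -> Bool) -> List d)  [subst: {b:=(Int -> a)} | 0 pending]
  bind c := ((Int -> Bool) -> List d)

Answer: b:=(Int -> a) c:=((Int -> Bool) -> List d)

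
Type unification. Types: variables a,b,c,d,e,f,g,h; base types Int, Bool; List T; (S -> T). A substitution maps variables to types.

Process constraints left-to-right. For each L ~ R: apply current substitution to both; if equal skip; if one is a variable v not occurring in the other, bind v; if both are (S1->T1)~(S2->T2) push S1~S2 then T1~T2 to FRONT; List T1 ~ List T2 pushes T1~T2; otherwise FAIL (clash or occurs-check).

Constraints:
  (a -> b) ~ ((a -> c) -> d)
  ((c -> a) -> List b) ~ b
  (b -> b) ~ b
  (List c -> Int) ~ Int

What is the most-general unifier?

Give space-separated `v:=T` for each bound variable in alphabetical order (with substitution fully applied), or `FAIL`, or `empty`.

Answer: FAIL

Derivation:
step 1: unify (a -> b) ~ ((a -> c) -> d)  [subst: {-} | 3 pending]
  -> decompose arrow: push a~(a -> c), b~d
step 2: unify a ~ (a -> c)  [subst: {-} | 4 pending]
  occurs-check fail: a in (a -> c)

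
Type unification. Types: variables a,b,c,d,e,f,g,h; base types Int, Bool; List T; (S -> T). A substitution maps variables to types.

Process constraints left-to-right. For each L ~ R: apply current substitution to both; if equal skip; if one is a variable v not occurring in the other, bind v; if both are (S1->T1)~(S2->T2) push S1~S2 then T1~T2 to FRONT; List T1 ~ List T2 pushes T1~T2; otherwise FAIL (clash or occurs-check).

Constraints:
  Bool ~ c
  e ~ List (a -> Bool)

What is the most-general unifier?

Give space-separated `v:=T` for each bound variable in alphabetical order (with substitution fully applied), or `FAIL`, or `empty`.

step 1: unify Bool ~ c  [subst: {-} | 1 pending]
  bind c := Bool
step 2: unify e ~ List (a -> Bool)  [subst: {c:=Bool} | 0 pending]
  bind e := List (a -> Bool)

Answer: c:=Bool e:=List (a -> Bool)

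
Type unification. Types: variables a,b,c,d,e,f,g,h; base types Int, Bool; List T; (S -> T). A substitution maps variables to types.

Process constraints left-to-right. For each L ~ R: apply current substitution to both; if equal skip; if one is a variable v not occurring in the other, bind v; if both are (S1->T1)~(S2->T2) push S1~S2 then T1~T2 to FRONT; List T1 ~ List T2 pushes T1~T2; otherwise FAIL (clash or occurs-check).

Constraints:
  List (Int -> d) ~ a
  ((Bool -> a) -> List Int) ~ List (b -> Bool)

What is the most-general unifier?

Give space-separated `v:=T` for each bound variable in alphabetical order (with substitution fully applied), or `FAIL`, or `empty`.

step 1: unify List (Int -> d) ~ a  [subst: {-} | 1 pending]
  bind a := List (Int -> d)
step 2: unify ((Bool -> List (Int -> d)) -> List Int) ~ List (b -> Bool)  [subst: {a:=List (Int -> d)} | 0 pending]
  clash: ((Bool -> List (Int -> d)) -> List Int) vs List (b -> Bool)

Answer: FAIL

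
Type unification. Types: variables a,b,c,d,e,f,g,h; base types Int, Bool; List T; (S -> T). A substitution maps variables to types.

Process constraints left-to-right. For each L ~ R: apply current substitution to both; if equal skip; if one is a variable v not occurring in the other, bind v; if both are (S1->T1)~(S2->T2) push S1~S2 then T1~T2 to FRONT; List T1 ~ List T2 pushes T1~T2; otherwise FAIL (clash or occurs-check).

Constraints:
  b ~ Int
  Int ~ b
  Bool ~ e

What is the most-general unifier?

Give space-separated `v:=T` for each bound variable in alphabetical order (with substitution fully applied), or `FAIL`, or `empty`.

step 1: unify b ~ Int  [subst: {-} | 2 pending]
  bind b := Int
step 2: unify Int ~ Int  [subst: {b:=Int} | 1 pending]
  -> identical, skip
step 3: unify Bool ~ e  [subst: {b:=Int} | 0 pending]
  bind e := Bool

Answer: b:=Int e:=Bool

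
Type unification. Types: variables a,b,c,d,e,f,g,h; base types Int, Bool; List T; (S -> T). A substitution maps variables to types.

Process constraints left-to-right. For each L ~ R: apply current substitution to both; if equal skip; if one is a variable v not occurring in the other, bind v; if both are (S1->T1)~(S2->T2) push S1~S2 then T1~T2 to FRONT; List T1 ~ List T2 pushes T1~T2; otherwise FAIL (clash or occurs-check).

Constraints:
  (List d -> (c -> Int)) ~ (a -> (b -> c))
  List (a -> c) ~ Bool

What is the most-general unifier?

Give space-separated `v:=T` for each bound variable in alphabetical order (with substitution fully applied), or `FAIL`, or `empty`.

step 1: unify (List d -> (c -> Int)) ~ (a -> (b -> c))  [subst: {-} | 1 pending]
  -> decompose arrow: push List d~a, (c -> Int)~(b -> c)
step 2: unify List d ~ a  [subst: {-} | 2 pending]
  bind a := List d
step 3: unify (c -> Int) ~ (b -> c)  [subst: {a:=List d} | 1 pending]
  -> decompose arrow: push c~b, Int~c
step 4: unify c ~ b  [subst: {a:=List d} | 2 pending]
  bind c := b
step 5: unify Int ~ b  [subst: {a:=List d, c:=b} | 1 pending]
  bind b := Int
step 6: unify List (List d -> Int) ~ Bool  [subst: {a:=List d, c:=b, b:=Int} | 0 pending]
  clash: List (List d -> Int) vs Bool

Answer: FAIL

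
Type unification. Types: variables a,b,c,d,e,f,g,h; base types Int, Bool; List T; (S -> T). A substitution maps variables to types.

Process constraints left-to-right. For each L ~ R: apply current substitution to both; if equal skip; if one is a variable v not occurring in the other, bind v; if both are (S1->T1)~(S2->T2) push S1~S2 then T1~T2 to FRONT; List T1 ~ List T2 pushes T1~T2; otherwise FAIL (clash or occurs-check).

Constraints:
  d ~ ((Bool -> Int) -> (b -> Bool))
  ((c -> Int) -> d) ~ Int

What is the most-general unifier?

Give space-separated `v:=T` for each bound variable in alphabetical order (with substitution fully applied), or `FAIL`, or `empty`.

Answer: FAIL

Derivation:
step 1: unify d ~ ((Bool -> Int) -> (b -> Bool))  [subst: {-} | 1 pending]
  bind d := ((Bool -> Int) -> (b -> Bool))
step 2: unify ((c -> Int) -> ((Bool -> Int) -> (b -> Bool))) ~ Int  [subst: {d:=((Bool -> Int) -> (b -> Bool))} | 0 pending]
  clash: ((c -> Int) -> ((Bool -> Int) -> (b -> Bool))) vs Int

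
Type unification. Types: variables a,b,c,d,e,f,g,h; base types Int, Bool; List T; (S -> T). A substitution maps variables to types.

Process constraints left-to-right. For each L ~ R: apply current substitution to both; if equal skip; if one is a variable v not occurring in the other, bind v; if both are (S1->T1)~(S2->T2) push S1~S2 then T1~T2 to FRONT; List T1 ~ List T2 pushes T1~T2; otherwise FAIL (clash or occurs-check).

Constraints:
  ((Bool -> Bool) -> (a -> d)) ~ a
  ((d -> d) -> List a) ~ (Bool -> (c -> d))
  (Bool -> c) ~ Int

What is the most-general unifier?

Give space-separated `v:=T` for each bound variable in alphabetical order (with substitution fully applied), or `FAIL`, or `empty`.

Answer: FAIL

Derivation:
step 1: unify ((Bool -> Bool) -> (a -> d)) ~ a  [subst: {-} | 2 pending]
  occurs-check fail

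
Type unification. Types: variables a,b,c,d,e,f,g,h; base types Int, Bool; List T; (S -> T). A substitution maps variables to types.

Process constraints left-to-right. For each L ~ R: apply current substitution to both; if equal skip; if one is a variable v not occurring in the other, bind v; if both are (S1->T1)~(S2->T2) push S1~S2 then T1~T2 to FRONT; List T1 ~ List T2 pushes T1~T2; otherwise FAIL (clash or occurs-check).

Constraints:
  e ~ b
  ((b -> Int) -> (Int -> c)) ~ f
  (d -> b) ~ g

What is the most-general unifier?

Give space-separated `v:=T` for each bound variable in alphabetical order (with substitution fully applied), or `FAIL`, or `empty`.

step 1: unify e ~ b  [subst: {-} | 2 pending]
  bind e := b
step 2: unify ((b -> Int) -> (Int -> c)) ~ f  [subst: {e:=b} | 1 pending]
  bind f := ((b -> Int) -> (Int -> c))
step 3: unify (d -> b) ~ g  [subst: {e:=b, f:=((b -> Int) -> (Int -> c))} | 0 pending]
  bind g := (d -> b)

Answer: e:=b f:=((b -> Int) -> (Int -> c)) g:=(d -> b)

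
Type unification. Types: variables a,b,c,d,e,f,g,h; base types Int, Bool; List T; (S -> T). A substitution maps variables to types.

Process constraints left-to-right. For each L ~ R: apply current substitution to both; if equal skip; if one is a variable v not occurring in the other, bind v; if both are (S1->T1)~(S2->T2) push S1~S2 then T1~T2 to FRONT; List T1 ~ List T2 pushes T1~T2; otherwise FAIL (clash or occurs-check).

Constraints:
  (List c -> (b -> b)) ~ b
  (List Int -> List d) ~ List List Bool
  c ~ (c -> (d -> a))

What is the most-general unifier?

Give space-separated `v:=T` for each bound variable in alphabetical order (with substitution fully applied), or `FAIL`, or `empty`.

step 1: unify (List c -> (b -> b)) ~ b  [subst: {-} | 2 pending]
  occurs-check fail

Answer: FAIL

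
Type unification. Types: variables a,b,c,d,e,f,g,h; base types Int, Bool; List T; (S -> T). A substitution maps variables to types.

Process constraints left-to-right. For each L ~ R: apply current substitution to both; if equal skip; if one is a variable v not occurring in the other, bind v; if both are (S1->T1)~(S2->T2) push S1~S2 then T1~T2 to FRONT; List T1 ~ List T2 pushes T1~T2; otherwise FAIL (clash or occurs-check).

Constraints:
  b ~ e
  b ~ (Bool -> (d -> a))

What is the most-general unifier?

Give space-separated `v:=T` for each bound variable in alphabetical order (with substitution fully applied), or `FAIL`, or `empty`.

step 1: unify b ~ e  [subst: {-} | 1 pending]
  bind b := e
step 2: unify e ~ (Bool -> (d -> a))  [subst: {b:=e} | 0 pending]
  bind e := (Bool -> (d -> a))

Answer: b:=(Bool -> (d -> a)) e:=(Bool -> (d -> a))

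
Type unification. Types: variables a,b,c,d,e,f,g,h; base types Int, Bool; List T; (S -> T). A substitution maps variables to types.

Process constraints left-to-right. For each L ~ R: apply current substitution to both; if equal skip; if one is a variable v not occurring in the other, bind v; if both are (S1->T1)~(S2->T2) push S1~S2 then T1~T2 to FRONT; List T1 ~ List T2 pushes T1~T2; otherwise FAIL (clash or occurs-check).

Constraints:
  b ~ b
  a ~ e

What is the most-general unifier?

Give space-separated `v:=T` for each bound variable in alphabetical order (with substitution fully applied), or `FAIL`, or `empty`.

step 1: unify b ~ b  [subst: {-} | 1 pending]
  -> identical, skip
step 2: unify a ~ e  [subst: {-} | 0 pending]
  bind a := e

Answer: a:=e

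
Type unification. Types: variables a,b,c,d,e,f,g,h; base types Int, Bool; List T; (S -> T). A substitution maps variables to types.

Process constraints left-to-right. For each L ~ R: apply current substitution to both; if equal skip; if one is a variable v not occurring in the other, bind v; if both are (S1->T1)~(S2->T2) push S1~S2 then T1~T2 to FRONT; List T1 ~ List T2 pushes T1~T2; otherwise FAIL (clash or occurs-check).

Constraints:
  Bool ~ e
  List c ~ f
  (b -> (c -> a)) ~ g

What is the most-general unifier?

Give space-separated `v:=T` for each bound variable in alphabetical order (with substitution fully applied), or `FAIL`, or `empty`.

step 1: unify Bool ~ e  [subst: {-} | 2 pending]
  bind e := Bool
step 2: unify List c ~ f  [subst: {e:=Bool} | 1 pending]
  bind f := List c
step 3: unify (b -> (c -> a)) ~ g  [subst: {e:=Bool, f:=List c} | 0 pending]
  bind g := (b -> (c -> a))

Answer: e:=Bool f:=List c g:=(b -> (c -> a))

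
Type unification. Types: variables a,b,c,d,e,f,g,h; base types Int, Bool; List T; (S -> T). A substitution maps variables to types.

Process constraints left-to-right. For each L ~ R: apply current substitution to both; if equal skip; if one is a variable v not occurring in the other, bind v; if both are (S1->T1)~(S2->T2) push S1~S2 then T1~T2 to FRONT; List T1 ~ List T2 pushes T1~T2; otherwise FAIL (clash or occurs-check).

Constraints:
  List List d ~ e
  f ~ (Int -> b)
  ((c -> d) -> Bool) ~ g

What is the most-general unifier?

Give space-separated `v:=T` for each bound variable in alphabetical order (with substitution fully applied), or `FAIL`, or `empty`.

Answer: e:=List List d f:=(Int -> b) g:=((c -> d) -> Bool)

Derivation:
step 1: unify List List d ~ e  [subst: {-} | 2 pending]
  bind e := List List d
step 2: unify f ~ (Int -> b)  [subst: {e:=List List d} | 1 pending]
  bind f := (Int -> b)
step 3: unify ((c -> d) -> Bool) ~ g  [subst: {e:=List List d, f:=(Int -> b)} | 0 pending]
  bind g := ((c -> d) -> Bool)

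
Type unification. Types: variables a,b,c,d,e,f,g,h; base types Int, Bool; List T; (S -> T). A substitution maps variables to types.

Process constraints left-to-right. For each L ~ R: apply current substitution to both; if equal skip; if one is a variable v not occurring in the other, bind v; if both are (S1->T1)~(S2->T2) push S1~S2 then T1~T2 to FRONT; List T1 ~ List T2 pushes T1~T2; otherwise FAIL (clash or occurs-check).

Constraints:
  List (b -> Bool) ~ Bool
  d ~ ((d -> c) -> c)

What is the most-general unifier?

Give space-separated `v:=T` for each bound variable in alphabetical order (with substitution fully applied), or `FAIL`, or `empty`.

Answer: FAIL

Derivation:
step 1: unify List (b -> Bool) ~ Bool  [subst: {-} | 1 pending]
  clash: List (b -> Bool) vs Bool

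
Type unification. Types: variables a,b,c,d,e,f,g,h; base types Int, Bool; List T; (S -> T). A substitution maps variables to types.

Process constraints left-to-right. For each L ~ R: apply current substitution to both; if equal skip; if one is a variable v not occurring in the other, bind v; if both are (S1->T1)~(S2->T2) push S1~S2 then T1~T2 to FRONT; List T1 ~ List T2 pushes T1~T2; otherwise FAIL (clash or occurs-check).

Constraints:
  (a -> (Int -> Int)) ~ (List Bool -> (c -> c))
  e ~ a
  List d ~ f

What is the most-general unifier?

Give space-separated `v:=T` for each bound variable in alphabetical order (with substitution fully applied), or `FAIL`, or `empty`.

Answer: a:=List Bool c:=Int e:=List Bool f:=List d

Derivation:
step 1: unify (a -> (Int -> Int)) ~ (List Bool -> (c -> c))  [subst: {-} | 2 pending]
  -> decompose arrow: push a~List Bool, (Int -> Int)~(c -> c)
step 2: unify a ~ List Bool  [subst: {-} | 3 pending]
  bind a := List Bool
step 3: unify (Int -> Int) ~ (c -> c)  [subst: {a:=List Bool} | 2 pending]
  -> decompose arrow: push Int~c, Int~c
step 4: unify Int ~ c  [subst: {a:=List Bool} | 3 pending]
  bind c := Int
step 5: unify Int ~ Int  [subst: {a:=List Bool, c:=Int} | 2 pending]
  -> identical, skip
step 6: unify e ~ List Bool  [subst: {a:=List Bool, c:=Int} | 1 pending]
  bind e := List Bool
step 7: unify List d ~ f  [subst: {a:=List Bool, c:=Int, e:=List Bool} | 0 pending]
  bind f := List d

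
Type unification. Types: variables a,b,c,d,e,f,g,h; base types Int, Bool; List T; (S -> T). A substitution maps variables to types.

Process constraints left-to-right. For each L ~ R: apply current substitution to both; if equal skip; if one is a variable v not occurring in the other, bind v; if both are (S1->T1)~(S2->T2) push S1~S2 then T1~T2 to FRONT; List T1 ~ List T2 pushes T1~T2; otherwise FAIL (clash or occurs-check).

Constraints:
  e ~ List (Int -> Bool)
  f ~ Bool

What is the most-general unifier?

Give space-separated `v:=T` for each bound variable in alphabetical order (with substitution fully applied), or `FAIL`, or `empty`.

step 1: unify e ~ List (Int -> Bool)  [subst: {-} | 1 pending]
  bind e := List (Int -> Bool)
step 2: unify f ~ Bool  [subst: {e:=List (Int -> Bool)} | 0 pending]
  bind f := Bool

Answer: e:=List (Int -> Bool) f:=Bool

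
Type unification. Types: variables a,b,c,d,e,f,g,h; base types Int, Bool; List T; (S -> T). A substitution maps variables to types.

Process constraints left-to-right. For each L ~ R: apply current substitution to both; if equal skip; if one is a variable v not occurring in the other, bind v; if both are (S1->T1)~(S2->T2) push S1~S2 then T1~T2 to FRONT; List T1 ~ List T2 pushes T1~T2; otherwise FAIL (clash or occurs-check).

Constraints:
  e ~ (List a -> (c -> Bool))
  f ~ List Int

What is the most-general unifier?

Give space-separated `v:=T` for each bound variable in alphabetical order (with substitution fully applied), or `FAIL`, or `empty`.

step 1: unify e ~ (List a -> (c -> Bool))  [subst: {-} | 1 pending]
  bind e := (List a -> (c -> Bool))
step 2: unify f ~ List Int  [subst: {e:=(List a -> (c -> Bool))} | 0 pending]
  bind f := List Int

Answer: e:=(List a -> (c -> Bool)) f:=List Int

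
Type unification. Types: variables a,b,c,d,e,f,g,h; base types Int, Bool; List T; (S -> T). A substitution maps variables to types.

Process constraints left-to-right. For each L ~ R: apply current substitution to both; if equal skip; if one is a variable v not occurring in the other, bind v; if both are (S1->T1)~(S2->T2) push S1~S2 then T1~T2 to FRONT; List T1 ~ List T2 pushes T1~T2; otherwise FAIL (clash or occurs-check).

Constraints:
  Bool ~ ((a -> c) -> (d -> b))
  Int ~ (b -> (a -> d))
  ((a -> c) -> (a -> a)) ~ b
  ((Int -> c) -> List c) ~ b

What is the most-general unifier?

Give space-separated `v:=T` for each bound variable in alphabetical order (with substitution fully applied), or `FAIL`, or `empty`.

step 1: unify Bool ~ ((a -> c) -> (d -> b))  [subst: {-} | 3 pending]
  clash: Bool vs ((a -> c) -> (d -> b))

Answer: FAIL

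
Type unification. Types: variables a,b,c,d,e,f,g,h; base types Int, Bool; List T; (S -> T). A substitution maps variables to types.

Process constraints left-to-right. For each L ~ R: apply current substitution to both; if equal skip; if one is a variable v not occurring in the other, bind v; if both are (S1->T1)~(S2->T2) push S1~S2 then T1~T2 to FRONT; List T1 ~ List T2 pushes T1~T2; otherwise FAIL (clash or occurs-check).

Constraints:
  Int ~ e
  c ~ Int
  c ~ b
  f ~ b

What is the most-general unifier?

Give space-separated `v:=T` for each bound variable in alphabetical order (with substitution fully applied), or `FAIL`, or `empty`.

Answer: b:=Int c:=Int e:=Int f:=Int

Derivation:
step 1: unify Int ~ e  [subst: {-} | 3 pending]
  bind e := Int
step 2: unify c ~ Int  [subst: {e:=Int} | 2 pending]
  bind c := Int
step 3: unify Int ~ b  [subst: {e:=Int, c:=Int} | 1 pending]
  bind b := Int
step 4: unify f ~ Int  [subst: {e:=Int, c:=Int, b:=Int} | 0 pending]
  bind f := Int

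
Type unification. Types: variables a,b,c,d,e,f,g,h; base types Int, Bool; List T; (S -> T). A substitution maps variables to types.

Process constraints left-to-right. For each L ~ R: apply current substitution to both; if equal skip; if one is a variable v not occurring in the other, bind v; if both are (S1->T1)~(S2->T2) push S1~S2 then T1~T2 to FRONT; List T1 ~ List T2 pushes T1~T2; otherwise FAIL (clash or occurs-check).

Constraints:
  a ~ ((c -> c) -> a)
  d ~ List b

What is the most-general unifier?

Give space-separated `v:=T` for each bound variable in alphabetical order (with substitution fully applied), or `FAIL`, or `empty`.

Answer: FAIL

Derivation:
step 1: unify a ~ ((c -> c) -> a)  [subst: {-} | 1 pending]
  occurs-check fail: a in ((c -> c) -> a)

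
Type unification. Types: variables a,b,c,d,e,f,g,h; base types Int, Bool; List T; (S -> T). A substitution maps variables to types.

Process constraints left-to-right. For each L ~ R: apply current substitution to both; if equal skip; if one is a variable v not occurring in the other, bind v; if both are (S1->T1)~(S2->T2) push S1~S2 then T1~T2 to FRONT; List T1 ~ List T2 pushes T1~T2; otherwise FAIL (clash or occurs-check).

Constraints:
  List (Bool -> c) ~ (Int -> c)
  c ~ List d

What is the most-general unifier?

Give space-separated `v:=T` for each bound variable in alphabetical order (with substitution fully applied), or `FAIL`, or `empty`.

Answer: FAIL

Derivation:
step 1: unify List (Bool -> c) ~ (Int -> c)  [subst: {-} | 1 pending]
  clash: List (Bool -> c) vs (Int -> c)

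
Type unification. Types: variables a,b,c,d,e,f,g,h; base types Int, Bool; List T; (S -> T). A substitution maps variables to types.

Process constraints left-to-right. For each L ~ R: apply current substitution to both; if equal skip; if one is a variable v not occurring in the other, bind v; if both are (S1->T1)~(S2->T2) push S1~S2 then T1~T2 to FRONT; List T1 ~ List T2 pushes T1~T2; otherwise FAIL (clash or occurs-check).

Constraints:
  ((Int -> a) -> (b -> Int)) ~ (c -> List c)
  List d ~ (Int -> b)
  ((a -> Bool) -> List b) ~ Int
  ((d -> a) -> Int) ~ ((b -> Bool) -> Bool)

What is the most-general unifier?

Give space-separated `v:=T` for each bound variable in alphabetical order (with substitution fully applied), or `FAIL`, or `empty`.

Answer: FAIL

Derivation:
step 1: unify ((Int -> a) -> (b -> Int)) ~ (c -> List c)  [subst: {-} | 3 pending]
  -> decompose arrow: push (Int -> a)~c, (b -> Int)~List c
step 2: unify (Int -> a) ~ c  [subst: {-} | 4 pending]
  bind c := (Int -> a)
step 3: unify (b -> Int) ~ List (Int -> a)  [subst: {c:=(Int -> a)} | 3 pending]
  clash: (b -> Int) vs List (Int -> a)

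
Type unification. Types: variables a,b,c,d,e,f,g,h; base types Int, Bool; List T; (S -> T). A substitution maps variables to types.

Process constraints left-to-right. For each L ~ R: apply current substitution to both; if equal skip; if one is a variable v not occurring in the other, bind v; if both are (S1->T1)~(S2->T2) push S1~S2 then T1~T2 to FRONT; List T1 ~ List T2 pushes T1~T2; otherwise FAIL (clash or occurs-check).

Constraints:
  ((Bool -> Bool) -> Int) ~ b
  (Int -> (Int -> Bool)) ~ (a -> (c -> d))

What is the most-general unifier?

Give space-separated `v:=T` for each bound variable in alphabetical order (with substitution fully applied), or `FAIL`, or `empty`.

step 1: unify ((Bool -> Bool) -> Int) ~ b  [subst: {-} | 1 pending]
  bind b := ((Bool -> Bool) -> Int)
step 2: unify (Int -> (Int -> Bool)) ~ (a -> (c -> d))  [subst: {b:=((Bool -> Bool) -> Int)} | 0 pending]
  -> decompose arrow: push Int~a, (Int -> Bool)~(c -> d)
step 3: unify Int ~ a  [subst: {b:=((Bool -> Bool) -> Int)} | 1 pending]
  bind a := Int
step 4: unify (Int -> Bool) ~ (c -> d)  [subst: {b:=((Bool -> Bool) -> Int), a:=Int} | 0 pending]
  -> decompose arrow: push Int~c, Bool~d
step 5: unify Int ~ c  [subst: {b:=((Bool -> Bool) -> Int), a:=Int} | 1 pending]
  bind c := Int
step 6: unify Bool ~ d  [subst: {b:=((Bool -> Bool) -> Int), a:=Int, c:=Int} | 0 pending]
  bind d := Bool

Answer: a:=Int b:=((Bool -> Bool) -> Int) c:=Int d:=Bool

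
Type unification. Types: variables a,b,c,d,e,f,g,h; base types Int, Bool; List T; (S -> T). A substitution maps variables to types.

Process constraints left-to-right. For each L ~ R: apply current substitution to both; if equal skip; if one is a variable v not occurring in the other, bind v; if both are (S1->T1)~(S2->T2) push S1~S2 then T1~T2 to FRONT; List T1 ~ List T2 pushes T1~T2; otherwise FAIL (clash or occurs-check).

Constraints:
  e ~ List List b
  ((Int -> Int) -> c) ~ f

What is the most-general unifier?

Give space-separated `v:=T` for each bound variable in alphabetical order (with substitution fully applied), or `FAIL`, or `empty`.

Answer: e:=List List b f:=((Int -> Int) -> c)

Derivation:
step 1: unify e ~ List List b  [subst: {-} | 1 pending]
  bind e := List List b
step 2: unify ((Int -> Int) -> c) ~ f  [subst: {e:=List List b} | 0 pending]
  bind f := ((Int -> Int) -> c)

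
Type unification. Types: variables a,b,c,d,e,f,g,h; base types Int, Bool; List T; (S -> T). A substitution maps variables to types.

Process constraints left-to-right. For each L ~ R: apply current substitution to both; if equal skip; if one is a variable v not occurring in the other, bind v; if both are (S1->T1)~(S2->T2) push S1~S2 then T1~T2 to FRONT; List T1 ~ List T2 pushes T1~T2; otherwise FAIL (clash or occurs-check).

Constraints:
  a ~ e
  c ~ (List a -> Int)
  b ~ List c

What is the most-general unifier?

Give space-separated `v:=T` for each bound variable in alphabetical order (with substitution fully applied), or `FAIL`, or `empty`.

step 1: unify a ~ e  [subst: {-} | 2 pending]
  bind a := e
step 2: unify c ~ (List e -> Int)  [subst: {a:=e} | 1 pending]
  bind c := (List e -> Int)
step 3: unify b ~ List (List e -> Int)  [subst: {a:=e, c:=(List e -> Int)} | 0 pending]
  bind b := List (List e -> Int)

Answer: a:=e b:=List (List e -> Int) c:=(List e -> Int)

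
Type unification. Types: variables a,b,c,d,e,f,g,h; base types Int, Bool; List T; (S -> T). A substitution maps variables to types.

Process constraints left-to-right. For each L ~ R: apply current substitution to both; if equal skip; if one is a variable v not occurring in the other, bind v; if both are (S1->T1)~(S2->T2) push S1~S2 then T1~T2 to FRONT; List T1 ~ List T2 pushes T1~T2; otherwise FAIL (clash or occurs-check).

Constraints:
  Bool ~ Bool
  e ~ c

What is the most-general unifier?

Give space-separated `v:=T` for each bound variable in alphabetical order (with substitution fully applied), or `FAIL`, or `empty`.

Answer: e:=c

Derivation:
step 1: unify Bool ~ Bool  [subst: {-} | 1 pending]
  -> identical, skip
step 2: unify e ~ c  [subst: {-} | 0 pending]
  bind e := c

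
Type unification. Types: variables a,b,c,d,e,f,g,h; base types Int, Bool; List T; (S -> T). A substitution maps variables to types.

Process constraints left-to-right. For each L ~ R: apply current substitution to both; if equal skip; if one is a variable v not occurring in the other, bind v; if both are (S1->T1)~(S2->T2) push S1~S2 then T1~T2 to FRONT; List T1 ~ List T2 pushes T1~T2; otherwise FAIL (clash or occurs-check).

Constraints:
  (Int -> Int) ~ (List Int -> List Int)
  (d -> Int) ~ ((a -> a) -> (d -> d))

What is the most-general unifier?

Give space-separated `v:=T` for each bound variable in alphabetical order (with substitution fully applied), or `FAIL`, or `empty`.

step 1: unify (Int -> Int) ~ (List Int -> List Int)  [subst: {-} | 1 pending]
  -> decompose arrow: push Int~List Int, Int~List Int
step 2: unify Int ~ List Int  [subst: {-} | 2 pending]
  clash: Int vs List Int

Answer: FAIL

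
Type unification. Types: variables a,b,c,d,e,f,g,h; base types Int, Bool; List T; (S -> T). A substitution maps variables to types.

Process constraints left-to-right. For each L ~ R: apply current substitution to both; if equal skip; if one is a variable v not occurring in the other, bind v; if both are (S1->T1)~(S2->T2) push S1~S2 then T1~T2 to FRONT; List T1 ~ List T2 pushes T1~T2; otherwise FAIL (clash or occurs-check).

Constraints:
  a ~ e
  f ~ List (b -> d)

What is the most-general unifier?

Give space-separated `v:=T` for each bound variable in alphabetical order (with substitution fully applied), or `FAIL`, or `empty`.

step 1: unify a ~ e  [subst: {-} | 1 pending]
  bind a := e
step 2: unify f ~ List (b -> d)  [subst: {a:=e} | 0 pending]
  bind f := List (b -> d)

Answer: a:=e f:=List (b -> d)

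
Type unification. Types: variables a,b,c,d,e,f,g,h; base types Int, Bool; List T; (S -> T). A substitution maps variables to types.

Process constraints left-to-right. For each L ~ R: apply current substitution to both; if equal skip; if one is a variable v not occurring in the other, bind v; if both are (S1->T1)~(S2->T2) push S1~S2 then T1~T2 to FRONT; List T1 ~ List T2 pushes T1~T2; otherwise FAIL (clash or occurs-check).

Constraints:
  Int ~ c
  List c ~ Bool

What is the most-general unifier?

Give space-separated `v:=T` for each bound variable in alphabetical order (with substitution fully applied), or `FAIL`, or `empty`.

step 1: unify Int ~ c  [subst: {-} | 1 pending]
  bind c := Int
step 2: unify List Int ~ Bool  [subst: {c:=Int} | 0 pending]
  clash: List Int vs Bool

Answer: FAIL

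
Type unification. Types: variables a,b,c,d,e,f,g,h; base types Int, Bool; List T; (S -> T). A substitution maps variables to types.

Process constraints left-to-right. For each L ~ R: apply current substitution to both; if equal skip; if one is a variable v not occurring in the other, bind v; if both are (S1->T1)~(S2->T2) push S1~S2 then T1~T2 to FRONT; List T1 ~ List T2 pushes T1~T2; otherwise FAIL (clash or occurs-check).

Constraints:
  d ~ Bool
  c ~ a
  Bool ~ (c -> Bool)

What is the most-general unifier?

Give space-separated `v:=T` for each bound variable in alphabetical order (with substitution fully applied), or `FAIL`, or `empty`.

step 1: unify d ~ Bool  [subst: {-} | 2 pending]
  bind d := Bool
step 2: unify c ~ a  [subst: {d:=Bool} | 1 pending]
  bind c := a
step 3: unify Bool ~ (a -> Bool)  [subst: {d:=Bool, c:=a} | 0 pending]
  clash: Bool vs (a -> Bool)

Answer: FAIL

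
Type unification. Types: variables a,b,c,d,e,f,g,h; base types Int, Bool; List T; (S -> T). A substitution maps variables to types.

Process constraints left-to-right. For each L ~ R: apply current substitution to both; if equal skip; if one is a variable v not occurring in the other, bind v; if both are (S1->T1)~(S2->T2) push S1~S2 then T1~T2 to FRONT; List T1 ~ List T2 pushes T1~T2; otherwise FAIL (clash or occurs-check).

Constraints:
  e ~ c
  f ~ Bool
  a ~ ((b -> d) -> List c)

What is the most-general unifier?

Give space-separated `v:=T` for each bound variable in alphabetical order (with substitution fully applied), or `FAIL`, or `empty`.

step 1: unify e ~ c  [subst: {-} | 2 pending]
  bind e := c
step 2: unify f ~ Bool  [subst: {e:=c} | 1 pending]
  bind f := Bool
step 3: unify a ~ ((b -> d) -> List c)  [subst: {e:=c, f:=Bool} | 0 pending]
  bind a := ((b -> d) -> List c)

Answer: a:=((b -> d) -> List c) e:=c f:=Bool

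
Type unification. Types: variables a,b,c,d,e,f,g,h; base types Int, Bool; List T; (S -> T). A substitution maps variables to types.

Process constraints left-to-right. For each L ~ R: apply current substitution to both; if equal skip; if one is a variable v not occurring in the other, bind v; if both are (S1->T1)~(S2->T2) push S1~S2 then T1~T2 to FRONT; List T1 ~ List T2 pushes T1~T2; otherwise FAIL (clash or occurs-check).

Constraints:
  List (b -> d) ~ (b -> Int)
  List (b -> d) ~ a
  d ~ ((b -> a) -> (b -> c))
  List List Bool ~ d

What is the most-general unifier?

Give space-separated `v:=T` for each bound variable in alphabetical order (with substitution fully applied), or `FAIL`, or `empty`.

step 1: unify List (b -> d) ~ (b -> Int)  [subst: {-} | 3 pending]
  clash: List (b -> d) vs (b -> Int)

Answer: FAIL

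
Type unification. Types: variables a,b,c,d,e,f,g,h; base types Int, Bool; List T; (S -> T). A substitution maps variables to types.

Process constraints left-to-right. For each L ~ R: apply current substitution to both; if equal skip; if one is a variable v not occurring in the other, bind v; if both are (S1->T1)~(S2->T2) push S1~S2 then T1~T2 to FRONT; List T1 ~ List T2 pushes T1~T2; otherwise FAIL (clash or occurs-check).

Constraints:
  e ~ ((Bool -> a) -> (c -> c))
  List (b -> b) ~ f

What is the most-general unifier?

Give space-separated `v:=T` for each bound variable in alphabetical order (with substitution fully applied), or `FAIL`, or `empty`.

Answer: e:=((Bool -> a) -> (c -> c)) f:=List (b -> b)

Derivation:
step 1: unify e ~ ((Bool -> a) -> (c -> c))  [subst: {-} | 1 pending]
  bind e := ((Bool -> a) -> (c -> c))
step 2: unify List (b -> b) ~ f  [subst: {e:=((Bool -> a) -> (c -> c))} | 0 pending]
  bind f := List (b -> b)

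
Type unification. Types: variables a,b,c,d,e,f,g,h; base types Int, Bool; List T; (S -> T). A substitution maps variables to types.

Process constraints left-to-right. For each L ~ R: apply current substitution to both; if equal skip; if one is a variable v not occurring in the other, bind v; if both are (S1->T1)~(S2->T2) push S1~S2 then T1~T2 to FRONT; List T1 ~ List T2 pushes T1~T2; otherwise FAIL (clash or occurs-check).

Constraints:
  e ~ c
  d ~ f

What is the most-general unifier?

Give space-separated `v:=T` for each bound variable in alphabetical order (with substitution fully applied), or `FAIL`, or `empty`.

Answer: d:=f e:=c

Derivation:
step 1: unify e ~ c  [subst: {-} | 1 pending]
  bind e := c
step 2: unify d ~ f  [subst: {e:=c} | 0 pending]
  bind d := f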